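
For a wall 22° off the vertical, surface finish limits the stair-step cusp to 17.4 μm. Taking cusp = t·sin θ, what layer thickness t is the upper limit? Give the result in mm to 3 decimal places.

Layer height = cusp / sin(22°) = 0.0174 / 0.3746 = 0.046 mm.

0.046 mm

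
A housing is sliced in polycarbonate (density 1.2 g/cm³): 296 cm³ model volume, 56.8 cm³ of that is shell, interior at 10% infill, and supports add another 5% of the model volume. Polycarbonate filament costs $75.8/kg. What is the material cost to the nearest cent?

$8.69

Infill region = 296 − 56.8, so 239.2 cm³.
Deposited infill = 0.10 × 239.2 = 23.92 cm³.
Support: 0.05 × 296 → 14.8 cm³.
Total printed volume = 56.8 + 23.92 + 14.8 = 95.52 cm³.
Mass = 95.52 × 1.2, so 114.624 g.
Cost = 114.624 g / 1000 × $75.8/kg = $8.69.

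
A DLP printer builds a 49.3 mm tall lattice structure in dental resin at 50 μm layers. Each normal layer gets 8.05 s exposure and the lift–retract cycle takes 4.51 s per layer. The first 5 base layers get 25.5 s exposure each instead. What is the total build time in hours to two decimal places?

3.46 hours

Number of layers: 49.3 / 0.05 → 986 (rounded up).
Base layers: 5 × (25.5 + 4.51) → 150.05 s.
Regular layers = 981 × (8.05 + 4.51) = 12321.36 s.
Sum: 150.05 + 12321.36 = 12471.41 s → 3.46 hours.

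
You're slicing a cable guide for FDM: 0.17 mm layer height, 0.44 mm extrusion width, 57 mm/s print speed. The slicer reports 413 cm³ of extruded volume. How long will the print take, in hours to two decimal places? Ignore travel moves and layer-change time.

26.91 hours

Line area = 0.17 × 0.44 = 0.0748 mm².
Toolpath length = 413 cm³ / 0.0748 mm² = 413000 / 0.0748 = 5521390.4 mm.
Extrusion time = 5521390.4 / 57 = 96866.5 s.
In the requested units: 96866.5 s = 26.91 hours.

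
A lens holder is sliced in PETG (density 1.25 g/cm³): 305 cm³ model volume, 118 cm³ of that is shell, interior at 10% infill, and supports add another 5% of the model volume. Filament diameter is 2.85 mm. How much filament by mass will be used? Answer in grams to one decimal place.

189.9 g

Volume inside the shell: 305 − 118 → 187 cm³.
Infill volume: 0.10 × 187 → 18.7 cm³.
Support: 0.05 × 305 → 15.25 cm³.
Total printed volume = 118 + 18.7 + 15.25, so 151.95 cm³.
Mass = 151.95 × 1.25, so 189.9375 g.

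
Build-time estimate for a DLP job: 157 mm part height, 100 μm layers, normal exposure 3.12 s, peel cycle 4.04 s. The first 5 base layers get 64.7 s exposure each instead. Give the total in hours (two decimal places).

Layers = ⌈157/0.1⌉ = 1570.
Bottom layers = 5 × (64.7 + 4.04) = 343.7 s.
Remaining layers = 1565 × (3.12 + 4.04) = 11205.4 s.
Sum: 343.7 + 11205.4 = 11549.1 s → 3.21 hours.

3.21 hours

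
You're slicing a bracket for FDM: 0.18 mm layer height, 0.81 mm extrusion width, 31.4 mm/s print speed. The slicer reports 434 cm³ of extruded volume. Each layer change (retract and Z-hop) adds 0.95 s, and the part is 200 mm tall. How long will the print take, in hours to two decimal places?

Bead cross-section: 0.18 × 0.81 → 0.1458 mm².
Total extruded path = 434000/0.1458 = 2976680.4 mm.
Time extruding = 2976680.4 / 31.4, so 94798.7 s.
Layer count = ceil(200 / 0.18) = 1112.
Layer-change overhead = 1112 × 0.95, so 1056.4 s.
Altogether 94798.7 + 1056.4 = 95855.1 s, i.e. 26.63 hours.

26.63 hours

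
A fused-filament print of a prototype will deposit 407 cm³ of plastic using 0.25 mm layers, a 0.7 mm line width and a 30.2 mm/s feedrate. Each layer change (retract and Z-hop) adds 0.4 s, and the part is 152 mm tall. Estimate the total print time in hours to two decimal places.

21.46 hours

Extrusion cross-section = 0.25 × 0.7, so 0.175 mm².
Path length: 407000 mm³ / 0.175 mm² → 2325714.3 mm.
Print-move time = 2325714.3 / 30.2, so 77010.4 s.
Layer count = ceil(152 / 0.25) = 608.
Layer-change overhead: 608 × 0.4 → 243.2 s.
Total = 77010.4 + 243.2 = 77253.6 s = 21.46 hours.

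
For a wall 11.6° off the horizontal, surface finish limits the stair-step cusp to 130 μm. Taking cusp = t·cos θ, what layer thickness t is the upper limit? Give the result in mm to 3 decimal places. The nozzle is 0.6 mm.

Layer height = cusp / cos(11.6°) = 0.13 / 0.9796 = 0.133 mm.

0.133 mm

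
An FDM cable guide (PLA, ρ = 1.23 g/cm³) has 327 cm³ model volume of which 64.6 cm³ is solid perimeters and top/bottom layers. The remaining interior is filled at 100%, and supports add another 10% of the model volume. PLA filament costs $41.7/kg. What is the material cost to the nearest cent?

Volume inside the shell = 327 − 64.6 = 262.4 cm³.
Infill volume = 1.00 × 262.4 = 262.4 cm³.
Support = 0.10 × 327 = 32.7 cm³.
Total extruded = 64.6 + 262.4 + 32.7 = 359.7 cm³.
Mass: 359.7 × 1.23 → 442.431 g.
Cost = 442.431 g / 1000 × $41.7/kg = $18.45.

$18.45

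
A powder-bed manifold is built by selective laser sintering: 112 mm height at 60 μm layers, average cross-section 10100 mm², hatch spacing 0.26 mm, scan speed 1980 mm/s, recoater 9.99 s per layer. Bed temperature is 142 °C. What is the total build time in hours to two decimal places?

Layer count = ceil(112 / 0.06) = 1867.
Per-layer scan distance = 10100 / 0.26 = 38846.2 mm.
Per-layer scan time = 38846.2 / 1980 = 19.6193 s.
Layer cycle = 19.6193 + 9.99 = 29.6093 s.
1867 layers × 29.6093 s/layer = 55280.5631 s, i.e. 15.36 hours.

15.36 hours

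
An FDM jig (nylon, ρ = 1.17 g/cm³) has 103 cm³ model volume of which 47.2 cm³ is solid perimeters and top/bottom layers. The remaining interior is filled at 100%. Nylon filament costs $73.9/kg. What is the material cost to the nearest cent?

$8.91

Infill region = 103 − 47.2 = 55.8 cm³.
Deposited infill = 1.00 × 55.8 = 55.8 cm³.
Deposited volume = 47.2 + 55.8 = 103 cm³.
Mass: 103 × 1.17 → 120.51 g.
Cost = 120.51 g / 1000 × $73.9/kg = $8.91.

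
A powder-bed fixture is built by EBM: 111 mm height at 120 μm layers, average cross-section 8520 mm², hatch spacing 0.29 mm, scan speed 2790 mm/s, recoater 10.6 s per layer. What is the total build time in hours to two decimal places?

Layers = ⌈111/0.12⌉ = 925.
Hatch length per layer = 8520 / 0.29 = 29379.3 mm.
Beam time per layer: 29379.3 / 2790 → 10.5302 s.
Per-layer time = 10.5302 + 10.6 = 21.1302 s.
Build time = 925 × 21.1302 = 19545.435 s = 5.43 hours.

5.43 hours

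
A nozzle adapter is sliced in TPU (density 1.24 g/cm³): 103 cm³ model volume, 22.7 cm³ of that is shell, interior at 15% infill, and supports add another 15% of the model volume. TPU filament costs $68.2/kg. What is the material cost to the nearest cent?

$4.24

Infill region = 103 − 22.7, so 80.3 cm³.
Infill deposited = 0.15 × 80.3 = 12.045 cm³.
Support = 0.15 × 103, so 15.45 cm³.
Deposited volume: 22.7 + 12.045 + 15.45 → 50.195 cm³.
Mass = 50.195 × 1.24, so 62.2418 g.
At $68.2/kg: 62.2418/1000 × 68.2 = $4.24.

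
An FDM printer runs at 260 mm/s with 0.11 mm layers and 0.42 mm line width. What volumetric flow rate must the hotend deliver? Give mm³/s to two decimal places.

A = 0.11 × 0.42 = 0.0462 mm².
Volumetric flow = 260 × 0.0462 = 12.01 mm³/s.

12.01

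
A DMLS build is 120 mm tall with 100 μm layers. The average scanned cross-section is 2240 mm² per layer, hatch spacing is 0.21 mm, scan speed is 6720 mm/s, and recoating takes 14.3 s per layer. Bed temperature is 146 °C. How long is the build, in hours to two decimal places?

Layers = ⌈120/0.1⌉ = 1200.
Hatch length per layer = 2240 / 0.21, so 10666.7 mm.
Per-layer scan time: 10666.7 / 6720 → 1.5873 s.
Layer cycle = 1.5873 + 14.3, so 15.8873 s.
Total: 1200 × 15.8873 s = 19064.76 s → 5.30 hours.

5.30 hours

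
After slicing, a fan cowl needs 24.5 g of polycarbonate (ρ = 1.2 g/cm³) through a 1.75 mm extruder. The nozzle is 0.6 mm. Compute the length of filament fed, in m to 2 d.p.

Extruded volume: 24.5/1.2 = 20.4167 cm³ (20416.7 mm³).
Filament cross-section = π × (1.75/2)² = 2.4053 mm².
L = V/A = 20416.7/2.4053 = 8488.21 mm → 8.49 m.

8.49 m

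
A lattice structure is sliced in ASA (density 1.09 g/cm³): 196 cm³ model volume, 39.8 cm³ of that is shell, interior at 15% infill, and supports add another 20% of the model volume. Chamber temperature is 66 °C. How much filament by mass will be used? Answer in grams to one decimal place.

111.6 g

Interior volume = 196 − 39.8, so 156.2 cm³.
Deposited infill: 0.15 × 156.2 → 23.43 cm³.
Support = 0.20 × 196 = 39.2 cm³.
Total extruded = 39.8 + 23.43 + 39.2 = 102.43 cm³.
Mass = 102.43 × 1.09 = 111.6487 g.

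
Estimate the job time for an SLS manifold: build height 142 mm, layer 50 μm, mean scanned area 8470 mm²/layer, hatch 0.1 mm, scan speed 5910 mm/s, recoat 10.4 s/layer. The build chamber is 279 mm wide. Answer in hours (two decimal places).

Layers = ⌈142/0.05⌉ = 2840.
Scan path per layer = 8470 / 0.1, so 84700 mm.
Per-layer scan time = 84700 / 5910 = 14.3316 s.
Per-layer time: 14.3316 + 10.4 → 24.7316 s.
2840 layers × 24.7316 s/layer = 70237.744 s, i.e. 19.51 hours.

19.51 hours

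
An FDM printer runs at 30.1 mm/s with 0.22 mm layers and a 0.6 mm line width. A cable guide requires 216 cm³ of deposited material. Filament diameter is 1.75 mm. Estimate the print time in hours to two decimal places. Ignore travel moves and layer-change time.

Bead cross-section = 0.22 × 0.6 = 0.132 mm².
Total extruded path = 216000/0.132 = 1636363.6 mm.
Time extruding = 1636363.6 / 30.1, so 54364.2 s.
54364.2 s = 15.10 hours.

15.10 hours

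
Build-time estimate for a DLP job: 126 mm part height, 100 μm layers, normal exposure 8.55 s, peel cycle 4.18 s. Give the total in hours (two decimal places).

4.46 hours

Number of layers: 126 / 0.1 → 1260 (rounded up).
Each layer takes = 8.55 + 4.18 = 12.73 s.
Total = 1260 × 12.73 = 16039.8 s = 4.46 hours.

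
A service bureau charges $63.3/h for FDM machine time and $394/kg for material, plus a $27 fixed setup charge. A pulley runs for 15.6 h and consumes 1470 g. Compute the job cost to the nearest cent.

Machine cost: 63.3 × 15.6 → $987.48.
Feedstock cost = 394 × 1470/1000, so $579.18.
Total = 987.48 + 579.18 + 27 = $1593.66.

$1593.66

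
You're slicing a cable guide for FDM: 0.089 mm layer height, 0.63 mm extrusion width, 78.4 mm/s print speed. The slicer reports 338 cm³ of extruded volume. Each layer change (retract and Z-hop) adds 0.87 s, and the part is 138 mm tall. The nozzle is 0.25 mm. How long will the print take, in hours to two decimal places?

21.73 hours

Line area = 0.089 × 0.63 = 0.05607 mm².
Toolpath length = 338 cm³ / 0.05607 mm² = 338000 / 0.05607 = 6028179.1 mm.
Time extruding = 6028179.1 / 78.4, so 76890 s.
Layer count = ceil(138 / 0.089) = 1551.
Z-hop total = 1551 × 0.87 = 1349.37 s.
Total = 76890 + 1349.37 = 78239.37 s = 21.73 hours.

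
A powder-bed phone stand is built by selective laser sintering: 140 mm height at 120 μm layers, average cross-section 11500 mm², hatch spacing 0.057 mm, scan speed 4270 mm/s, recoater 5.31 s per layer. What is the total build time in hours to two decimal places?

Number of layers: 140 / 0.12 → 1167 (rounded up).
Hatch length per layer: 11500 / 0.057 → 201754.4 mm.
Laser time per layer = 201754.4 / 4270 = 47.2493 s.
Layer cycle = 47.2493 + 5.31, so 52.5593 s.
1167 layers × 52.5593 s/layer = 61336.7031 s, i.e. 17.04 hours.

17.04 hours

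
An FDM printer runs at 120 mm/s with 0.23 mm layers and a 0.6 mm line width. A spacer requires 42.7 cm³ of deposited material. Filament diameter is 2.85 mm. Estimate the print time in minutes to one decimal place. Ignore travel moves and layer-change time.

43.0 minutes

Bead cross-section = 0.23 × 0.6 = 0.138 mm².
Path length: 42700 mm³ / 0.138 mm² → 309420.3 mm.
Time extruding = 309420.3 / 120 = 2578.5 s.
Converting: 2578.5 s = 43.0 minutes.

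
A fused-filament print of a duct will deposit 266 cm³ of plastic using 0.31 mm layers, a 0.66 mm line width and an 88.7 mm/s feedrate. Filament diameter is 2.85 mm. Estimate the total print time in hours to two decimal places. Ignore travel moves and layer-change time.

Line area: 0.31 × 0.66 → 0.2046 mm².
Path length: 266000 mm³ / 0.2046 mm² → 1300097.8 mm.
Print-move time: 1300097.8 / 88.7 → 14657.2 s.
In the requested units: 14657.2 s = 4.07 hours.

4.07 hours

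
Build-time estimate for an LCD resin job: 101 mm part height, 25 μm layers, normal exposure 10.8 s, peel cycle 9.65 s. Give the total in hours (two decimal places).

22.95 hours

Layers = ⌈101/0.025⌉ = 4040.
Cycle time: 10.8 + 9.65 → 20.45 s.
Total = 4040 × 20.45 = 82618 s = 22.95 hours.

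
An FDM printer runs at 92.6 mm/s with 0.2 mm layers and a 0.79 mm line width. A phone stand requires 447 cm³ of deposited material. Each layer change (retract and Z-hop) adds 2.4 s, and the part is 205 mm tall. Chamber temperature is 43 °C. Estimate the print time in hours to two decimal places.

9.17 hours

Line area: 0.2 × 0.79 → 0.158 mm².
Total extruded path = 447000/0.158 = 2829113.9 mm.
Print-move time: 2829113.9 / 92.6 → 30552 s.
Layers = ⌈205/0.2⌉ = 1025.
Z-hop total = 1025 × 2.4 = 2460 s.
Altogether 30552 + 2460 = 33012 s, i.e. 9.17 hours.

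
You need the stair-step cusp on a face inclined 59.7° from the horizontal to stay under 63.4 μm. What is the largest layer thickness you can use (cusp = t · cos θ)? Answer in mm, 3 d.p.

0.126 mm

Layer height = cusp / cos(59.7°) = 0.0634 / 0.5045 = 0.126 mm.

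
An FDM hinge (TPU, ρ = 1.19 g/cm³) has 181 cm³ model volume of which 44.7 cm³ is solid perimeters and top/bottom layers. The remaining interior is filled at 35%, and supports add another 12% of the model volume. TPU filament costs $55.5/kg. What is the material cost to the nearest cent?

$7.54

Interior volume: 181 − 44.7 → 136.3 cm³.
Infill volume = 0.35 × 136.3 = 47.705 cm³.
Support = 0.12 × 181 = 21.72 cm³.
Total extruded = 44.7 + 47.705 + 21.72 = 114.125 cm³.
Mass = 114.125 × 1.19, so 135.80875 g.
Cost = 135.80875 g / 1000 × $55.5/kg = $7.54.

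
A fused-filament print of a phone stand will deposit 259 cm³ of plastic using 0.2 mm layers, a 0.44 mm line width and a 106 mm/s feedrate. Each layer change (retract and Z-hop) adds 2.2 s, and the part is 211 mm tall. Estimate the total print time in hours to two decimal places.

8.36 hours

Extrusion cross-section = 0.2 × 0.44 = 0.088 mm².
Path length: 259000 mm³ / 0.088 mm² → 2943181.8 mm.
Extrusion time: 2943181.8 / 106 → 27765.9 s.
Layers = ⌈211/0.2⌉ = 1055.
Non-print overhead = 1055 × 2.2, so 2321 s.
Altogether 27765.9 + 2321 = 30086.9 s, i.e. 8.36 hours.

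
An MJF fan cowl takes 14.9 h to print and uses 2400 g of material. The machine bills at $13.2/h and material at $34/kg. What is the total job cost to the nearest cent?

Machine-time cost = 13.2 × 14.9, so $196.68.
Feedstock cost = 34 × 2400/1000 = $81.60.
Total = 196.68 + 81.60 = $278.28.

$278.28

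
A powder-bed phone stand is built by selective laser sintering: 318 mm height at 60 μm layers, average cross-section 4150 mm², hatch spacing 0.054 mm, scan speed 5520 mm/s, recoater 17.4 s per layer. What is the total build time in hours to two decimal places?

46.11 hours

Number of layers: 318 / 0.06 → 5300 (rounded up).
Scan path per layer: 4150 / 0.054 → 76851.9 mm.
Scan time per layer = 76851.9 / 5520 = 13.9224 s.
Per-layer time = 13.9224 + 17.4 = 31.3224 s.
5300 layers × 31.3224 s/layer = 166008.72 s, i.e. 46.11 hours.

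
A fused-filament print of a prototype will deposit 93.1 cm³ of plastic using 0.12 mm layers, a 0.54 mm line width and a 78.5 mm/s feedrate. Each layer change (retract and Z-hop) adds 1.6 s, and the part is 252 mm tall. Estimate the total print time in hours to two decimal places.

6.02 hours

Bead cross-section = 0.12 × 0.54, so 0.0648 mm².
Path length: 93100 mm³ / 0.0648 mm² → 1436728.4 mm.
Time extruding = 1436728.4 / 78.5 = 18302.3 s.
Layer count = ceil(252 / 0.12) = 2100.
Z-hop total: 2100 × 1.6 → 3360 s.
Altogether 18302.3 + 3360 = 21662.3 s, i.e. 6.02 hours.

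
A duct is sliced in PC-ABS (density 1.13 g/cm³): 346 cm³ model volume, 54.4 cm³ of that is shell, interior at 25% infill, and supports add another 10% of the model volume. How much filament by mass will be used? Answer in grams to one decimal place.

Volume inside the shell = 346 − 54.4, so 291.6 cm³.
Infill deposited = 0.25 × 291.6 = 72.9 cm³.
Support = 0.10 × 346 = 34.6 cm³.
Total extruded: 54.4 + 72.9 + 34.6 → 161.9 cm³.
Mass: 161.9 × 1.13 → 182.947 g.

182.9 g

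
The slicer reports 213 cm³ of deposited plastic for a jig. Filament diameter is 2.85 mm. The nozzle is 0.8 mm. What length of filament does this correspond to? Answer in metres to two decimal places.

Filament cross-section = π × (2.85/2)² = 6.3794 mm².
Length = 213 cm³ / 6.3794 mm² = 213000 / 6.3794 = 33388.72 mm = 33.39 m.

33.39 m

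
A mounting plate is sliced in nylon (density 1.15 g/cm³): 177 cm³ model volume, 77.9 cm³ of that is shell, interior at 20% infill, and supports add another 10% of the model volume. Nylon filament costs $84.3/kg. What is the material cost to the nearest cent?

Volume inside the shell: 177 − 77.9 → 99.1 cm³.
Deposited infill = 0.20 × 99.1, so 19.82 cm³.
Support = 0.10 × 177, so 17.7 cm³.
Total extruded = 77.9 + 19.82 + 17.7 = 115.42 cm³.
Mass = 115.42 × 1.15 = 132.733 g.
At $84.3/kg: 132.733/1000 × 84.3 = $11.19.

$11.19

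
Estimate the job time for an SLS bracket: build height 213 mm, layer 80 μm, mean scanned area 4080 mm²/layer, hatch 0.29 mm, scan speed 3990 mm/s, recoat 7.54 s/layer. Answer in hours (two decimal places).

8.19 hours

Layer count = ceil(213 / 0.08) = 2663.
Per-layer scan distance = 4080 / 0.29 = 14069 mm.
Per-layer scan time = 14069 / 3990 = 3.5261 s.
Time per layer: 3.5261 + 7.54 → 11.0661 s.
2663 layers × 11.0661 s/layer = 29469.0243 s, i.e. 8.19 hours.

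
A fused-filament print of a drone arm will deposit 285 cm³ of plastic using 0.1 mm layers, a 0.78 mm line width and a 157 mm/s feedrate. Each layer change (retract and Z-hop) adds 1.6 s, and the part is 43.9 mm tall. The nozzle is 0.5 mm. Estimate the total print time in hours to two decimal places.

6.66 hours

Line area = 0.1 × 0.78, so 0.078 mm².
Path length: 285000 mm³ / 0.078 mm² → 3653846.2 mm.
Extrusion time = 3653846.2 / 157 = 23272.9 s.
Layer count = ceil(43.9 / 0.1) = 439.
Non-print overhead = 439 × 1.6 = 702.4 s.
Total = 23272.9 + 702.4 = 23975.3 s = 6.66 hours.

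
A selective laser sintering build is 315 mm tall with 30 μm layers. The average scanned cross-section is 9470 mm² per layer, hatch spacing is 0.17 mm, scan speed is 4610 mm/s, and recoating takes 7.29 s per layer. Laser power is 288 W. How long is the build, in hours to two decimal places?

Number of layers: 315 / 0.03 → 10500 (rounded up).
Hatch length per layer = 9470 / 0.17, so 55705.9 mm.
Per-layer scan time: 55705.9 / 4610 → 12.0837 s.
Time per layer = 12.0837 + 7.29 = 19.3737 s.
10500 layers × 19.3737 s/layer = 203423.85 s, i.e. 56.51 hours.

56.51 hours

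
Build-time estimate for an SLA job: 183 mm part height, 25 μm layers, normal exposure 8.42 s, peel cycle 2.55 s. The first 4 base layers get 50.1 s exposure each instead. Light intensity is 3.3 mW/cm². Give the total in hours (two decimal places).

Layer count = ceil(183 / 0.025) = 7320.
Base layers = 4 × (50.1 + 2.55) = 210.6 s.
Normal layers: 7316 × (8.42 + 2.55) → 80256.52 s.
Sum: 210.6 + 80256.52 = 80467.12 s → 22.35 hours.

22.35 hours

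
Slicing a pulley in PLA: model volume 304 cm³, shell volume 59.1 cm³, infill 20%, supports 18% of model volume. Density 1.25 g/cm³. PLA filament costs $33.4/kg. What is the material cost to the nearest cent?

Volume inside the shell = 304 − 59.1 = 244.9 cm³.
Infill deposited = 0.20 × 244.9 = 48.98 cm³.
Support: 0.18 × 304 → 54.72 cm³.
Total extruded = 59.1 + 48.98 + 54.72 = 162.8 cm³.
Mass: 162.8 × 1.25 → 203.5 g.
At $33.4/kg: 203.5/1000 × 33.4 = $6.80.

$6.80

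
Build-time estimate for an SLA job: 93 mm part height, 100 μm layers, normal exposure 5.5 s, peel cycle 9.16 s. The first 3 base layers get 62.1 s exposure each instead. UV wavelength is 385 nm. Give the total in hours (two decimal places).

3.83 hours

Layer count = ceil(93 / 0.1) = 930.
Burn-in layers = 3 × (62.1 + 9.16) = 213.78 s.
Normal layers: 927 × (5.5 + 9.16) → 13589.82 s.
Total = 213.78 + 13589.82 = 13803.6 s = 3.83 hours.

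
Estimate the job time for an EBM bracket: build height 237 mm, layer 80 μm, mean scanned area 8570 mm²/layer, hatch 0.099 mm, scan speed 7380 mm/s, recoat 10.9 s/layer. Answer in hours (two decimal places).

Layers = ⌈237/0.08⌉ = 2963.
Per-layer scan distance = 8570 / 0.099 = 86565.7 mm.
Per-layer scan time = 86565.7 / 7380, so 11.7298 s.
Per-layer time = 11.7298 + 10.9, so 22.6298 s.
2963 layers × 22.6298 s/layer = 67052.0974 s, i.e. 18.63 hours.

18.63 hours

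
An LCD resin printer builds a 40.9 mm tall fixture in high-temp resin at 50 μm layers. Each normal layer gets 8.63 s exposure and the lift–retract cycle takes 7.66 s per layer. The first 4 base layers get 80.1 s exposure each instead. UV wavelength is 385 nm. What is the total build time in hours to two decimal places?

Layers = ⌈40.9/0.05⌉ = 818.
Burn-in layers: 4 × (80.1 + 7.66) → 351.04 s.
Normal layers = 814 × (8.63 + 7.66), so 13260.06 s.
Total = 351.04 + 13260.06 = 13611.1 s = 3.78 hours.

3.78 hours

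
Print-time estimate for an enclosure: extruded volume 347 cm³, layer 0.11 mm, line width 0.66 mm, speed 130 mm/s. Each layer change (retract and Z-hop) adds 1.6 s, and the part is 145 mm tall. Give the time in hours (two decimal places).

Extrusion cross-section = 0.11 × 0.66 = 0.0726 mm².
Path length: 347000 mm³ / 0.0726 mm² → 4779614.3 mm.
Print-move time: 4779614.3 / 130 → 36766.3 s.
Layers = ⌈145/0.11⌉ = 1319.
Layer-change overhead = 1319 × 1.6 = 2110.4 s.
Altogether 36766.3 + 2110.4 = 38876.7 s, i.e. 10.80 hours.

10.80 hours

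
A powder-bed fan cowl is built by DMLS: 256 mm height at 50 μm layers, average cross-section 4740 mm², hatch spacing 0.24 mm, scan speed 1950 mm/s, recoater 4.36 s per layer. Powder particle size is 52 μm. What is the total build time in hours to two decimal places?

20.61 hours

Layer count = ceil(256 / 0.05) = 5120.
Per-layer scan distance: 4740 / 0.24 → 19750 mm.
Laser time per layer = 19750 / 1950 = 10.1282 s.
Time per layer = 10.1282 + 4.36 = 14.4882 s.
5120 layers × 14.4882 s/layer = 74179.584 s, i.e. 20.61 hours.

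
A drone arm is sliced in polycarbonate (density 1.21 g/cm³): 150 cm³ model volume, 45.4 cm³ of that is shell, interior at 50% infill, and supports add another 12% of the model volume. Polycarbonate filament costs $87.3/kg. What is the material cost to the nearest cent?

$12.22

Interior volume = 150 − 45.4 = 104.6 cm³.
Deposited infill: 0.50 × 104.6 → 52.3 cm³.
Support: 0.12 × 150 → 18 cm³.
Total extruded = 45.4 + 52.3 + 18 = 115.7 cm³.
Mass: 115.7 × 1.21 → 139.997 g.
Cost = 139.997 g / 1000 × $87.3/kg = $12.22.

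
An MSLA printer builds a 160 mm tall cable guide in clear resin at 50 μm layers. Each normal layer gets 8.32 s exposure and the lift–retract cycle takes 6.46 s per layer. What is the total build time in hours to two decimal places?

13.14 hours

Layers = ⌈160/0.05⌉ = 3200.
Cycle time = 8.32 + 6.46 = 14.78 s.
Total = 3200 × 14.78 = 47296 s = 13.14 hours.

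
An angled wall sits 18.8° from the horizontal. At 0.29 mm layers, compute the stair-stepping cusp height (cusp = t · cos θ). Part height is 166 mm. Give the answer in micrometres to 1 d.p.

274.5 μm

Cusp = layer height × cos(18.8°) = 0.29 × 0.9466 = 0.274514 mm = 274.5 μm.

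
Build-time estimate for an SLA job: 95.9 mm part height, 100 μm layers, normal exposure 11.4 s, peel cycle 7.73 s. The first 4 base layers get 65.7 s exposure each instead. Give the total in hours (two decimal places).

Number of layers: 95.9 / 0.1 → 959 (rounded up).
Base layers: 4 × (65.7 + 7.73) → 293.72 s.
Regular layers: 955 × (11.4 + 7.73) → 18269.15 s.
Total = 293.72 + 18269.15 = 18562.87 s = 5.16 hours.

5.16 hours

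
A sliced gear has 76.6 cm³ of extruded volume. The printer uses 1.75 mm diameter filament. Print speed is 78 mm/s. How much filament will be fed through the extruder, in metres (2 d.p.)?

31.85 m

A = π r² = π × 0.875² = 2.4053 mm².
L = 76600 mm³ / 2.4053 mm² = 31846.34 mm, i.e. 31.85 m.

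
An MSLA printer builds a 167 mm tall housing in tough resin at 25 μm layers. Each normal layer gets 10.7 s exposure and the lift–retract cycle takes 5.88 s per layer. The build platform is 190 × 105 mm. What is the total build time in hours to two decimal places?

Layer count = ceil(167 / 0.025) = 6680.
Per-layer time: 10.7 + 5.88 → 16.58 s.
Build time: 6680 × 16.58 s = 110754.4 s, i.e. 30.77 hours.

30.77 hours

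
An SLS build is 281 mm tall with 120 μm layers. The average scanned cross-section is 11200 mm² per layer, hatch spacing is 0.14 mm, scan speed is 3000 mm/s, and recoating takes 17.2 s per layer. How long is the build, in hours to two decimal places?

Layers = ⌈281/0.12⌉ = 2342.
Scan path per layer: 11200 / 0.14 → 80000 mm.
Scan time per layer = 80000 / 3000, so 26.6667 s.
Per-layer time: 26.6667 + 17.2 → 43.8667 s.
Total: 2342 × 43.8667 s = 102735.8114 s → 28.54 hours.

28.54 hours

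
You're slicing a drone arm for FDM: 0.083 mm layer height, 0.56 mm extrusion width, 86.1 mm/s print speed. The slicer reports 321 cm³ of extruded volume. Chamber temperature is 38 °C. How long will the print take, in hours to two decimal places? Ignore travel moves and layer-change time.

Extrusion cross-section = 0.083 × 0.56 = 0.04648 mm².
Path length: 321000 mm³ / 0.04648 mm² → 6906196.2 mm.
Extrusion time = 6906196.2 / 86.1, so 80211.3 s.
80211.3 s = 22.28 hours.

22.28 hours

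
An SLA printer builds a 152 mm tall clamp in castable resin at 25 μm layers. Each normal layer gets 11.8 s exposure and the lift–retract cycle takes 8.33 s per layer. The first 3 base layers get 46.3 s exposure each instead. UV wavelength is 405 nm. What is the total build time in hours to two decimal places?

34.03 hours

Layers = ⌈152/0.025⌉ = 6080.
Burn-in layers = 3 × (46.3 + 8.33), so 163.89 s.
Normal layers: 6077 × (11.8 + 8.33) → 122330.01 s.
Sum: 163.89 + 122330.01 = 122493.9 s → 34.03 hours.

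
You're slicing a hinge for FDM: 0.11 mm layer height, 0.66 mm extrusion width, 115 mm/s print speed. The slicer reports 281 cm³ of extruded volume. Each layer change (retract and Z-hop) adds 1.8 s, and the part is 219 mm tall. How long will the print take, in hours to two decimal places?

Line area = 0.11 × 0.66, so 0.0726 mm².
Total extruded path = 281000/0.0726 = 3870523.4 mm.
Time extruding = 3870523.4 / 115 = 33656.7 s.
Layer count = ceil(219 / 0.11) = 1991.
Layer-change overhead = 1991 × 1.8 = 3583.8 s.
Altogether 33656.7 + 3583.8 = 37240.5 s, i.e. 10.34 hours.

10.34 hours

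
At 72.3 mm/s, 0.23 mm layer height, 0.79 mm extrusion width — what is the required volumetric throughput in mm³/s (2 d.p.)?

Bead cross-section = 0.23 × 0.79, so 0.1817 mm².
Q = v·A = 72.3 × 0.1817 = 13.14 mm³/s.

13.14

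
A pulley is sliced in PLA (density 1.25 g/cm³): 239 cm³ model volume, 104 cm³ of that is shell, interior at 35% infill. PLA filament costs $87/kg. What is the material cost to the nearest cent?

Volume inside the shell = 239 − 104 = 135 cm³.
Infill deposited: 0.35 × 135 → 47.25 cm³.
Total extruded = 104 + 47.25, so 151.25 cm³.
Mass = 151.25 × 1.25 = 189.0625 g.
Cost = 189.0625 g / 1000 × $87/kg = $16.45.

$16.45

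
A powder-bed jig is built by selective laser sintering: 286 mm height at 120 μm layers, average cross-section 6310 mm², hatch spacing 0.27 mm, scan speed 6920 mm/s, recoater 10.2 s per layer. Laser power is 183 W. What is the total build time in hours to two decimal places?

Layers = ⌈286/0.12⌉ = 2384.
Per-layer scan distance: 6310 / 0.27 → 23370.4 mm.
Laser time per layer = 23370.4 / 6920, so 3.3772 s.
Layer cycle: 3.3772 + 10.2 → 13.5772 s.
Build time = 2384 × 13.5772 = 32368.0448 s = 8.99 hours.

8.99 hours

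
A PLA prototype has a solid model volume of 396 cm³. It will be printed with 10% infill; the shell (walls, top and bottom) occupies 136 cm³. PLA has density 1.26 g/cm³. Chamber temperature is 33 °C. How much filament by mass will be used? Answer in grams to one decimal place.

204.1 g

Interior volume: 396 − 136 → 260 cm³.
Infill deposited = 0.10 × 260 = 26 cm³.
Deposited volume = 136 + 26, so 162 cm³.
Mass = 162 × 1.26, so 204.12 g.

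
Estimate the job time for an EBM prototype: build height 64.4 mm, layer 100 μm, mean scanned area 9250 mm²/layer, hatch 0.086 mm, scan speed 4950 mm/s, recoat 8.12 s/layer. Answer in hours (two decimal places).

5.34 hours

Number of layers: 64.4 / 0.1 → 644 (rounded up).
Hatch length per layer = 9250 / 0.086 = 107558.1 mm.
Scan time per layer: 107558.1 / 4950 → 21.7289 s.
Layer cycle = 21.7289 + 8.12 = 29.8489 s.
644 layers × 29.8489 s/layer = 19222.6916 s, i.e. 5.34 hours.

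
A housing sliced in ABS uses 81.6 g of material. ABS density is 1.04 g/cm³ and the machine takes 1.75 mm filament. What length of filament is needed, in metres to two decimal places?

32.62 m

Volume = 81.6 g / 1.04 g·cm⁻³ = 78.4615 cm³ = 78461.5 mm³.
Filament cross-section = π × (1.75/2)² = 2.4053 mm².
L = V/A = 78461.5/2.4053 = 32620.26 mm → 32.62 m.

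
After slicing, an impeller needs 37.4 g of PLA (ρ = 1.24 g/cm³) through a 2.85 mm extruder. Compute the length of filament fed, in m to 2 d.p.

Extruded volume: 37.4/1.24 = 30.1613 cm³ (30161.3 mm³).
Cross-section of 2.85 mm filament: π·(2.85/2)² = 6.3794 mm².
Length = 30161.3 / 6.3794 = 4727.92 mm = 4.73 m.

4.73 m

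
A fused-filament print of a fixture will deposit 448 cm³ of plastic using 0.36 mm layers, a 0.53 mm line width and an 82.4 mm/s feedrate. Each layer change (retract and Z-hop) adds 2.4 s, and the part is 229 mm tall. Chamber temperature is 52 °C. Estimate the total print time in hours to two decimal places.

Bead cross-section = 0.36 × 0.53 = 0.1908 mm².
Toolpath length = 448 cm³ / 0.1908 mm² = 448000 / 0.1908 = 2348008.4 mm.
Time extruding = 2348008.4 / 82.4 = 28495.2 s.
Number of layers: 229 / 0.36 → 637 (rounded up).
Non-print overhead = 637 × 2.4, so 1528.8 s.
Total = 28495.2 + 1528.8 = 30024 s = 8.34 hours.

8.34 hours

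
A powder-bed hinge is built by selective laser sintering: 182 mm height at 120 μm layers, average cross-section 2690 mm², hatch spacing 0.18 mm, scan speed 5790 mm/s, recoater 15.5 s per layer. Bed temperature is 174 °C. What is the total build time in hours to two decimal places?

7.62 hours

Layer count = ceil(182 / 0.12) = 1517.
Hatch length per layer = 2690 / 0.18, so 14944.4 mm.
Per-layer scan time: 14944.4 / 5790 → 2.5811 s.
Per-layer time = 2.5811 + 15.5 = 18.0811 s.
Build time = 1517 × 18.0811 = 27429.0287 s = 7.62 hours.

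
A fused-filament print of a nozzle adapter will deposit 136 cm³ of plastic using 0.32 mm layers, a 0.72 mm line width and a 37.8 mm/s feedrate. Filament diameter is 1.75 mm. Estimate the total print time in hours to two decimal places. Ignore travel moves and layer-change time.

4.34 hours

Extrusion cross-section: 0.32 × 0.72 → 0.2304 mm².
Toolpath length = 136 cm³ / 0.2304 mm² = 136000 / 0.2304 = 590277.8 mm.
Print-move time: 590277.8 / 37.8 → 15615.8 s.
That's 15615.8 s → 4.34 hours.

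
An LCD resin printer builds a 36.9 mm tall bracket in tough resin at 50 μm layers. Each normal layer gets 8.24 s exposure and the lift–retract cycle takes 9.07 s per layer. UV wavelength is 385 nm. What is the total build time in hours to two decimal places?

Layers = ⌈36.9/0.05⌉ = 738.
Each layer takes: 8.24 + 9.07 → 17.31 s.
Total = 738 × 17.31 = 12774.78 s = 3.55 hours.

3.55 hours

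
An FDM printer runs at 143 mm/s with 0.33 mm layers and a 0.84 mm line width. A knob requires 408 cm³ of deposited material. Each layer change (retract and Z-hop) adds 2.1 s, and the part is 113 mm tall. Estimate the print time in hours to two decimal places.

Extrusion cross-section = 0.33 × 0.84 = 0.2772 mm².
Toolpath length = 408 cm³ / 0.2772 mm² = 408000 / 0.2772 = 1471861.5 mm.
Print-move time: 1471861.5 / 143 → 10292.7 s.
Number of layers: 113 / 0.33 → 343 (rounded up).
Layer-change overhead: 343 × 2.1 → 720.3 s.
Total = 10292.7 + 720.3 = 11013 s = 3.06 hours.

3.06 hours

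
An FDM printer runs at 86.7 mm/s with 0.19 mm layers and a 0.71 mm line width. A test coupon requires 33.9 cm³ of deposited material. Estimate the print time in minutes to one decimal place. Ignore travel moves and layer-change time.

48.3 minutes

Extrusion cross-section: 0.19 × 0.71 → 0.1349 mm².
Toolpath length = 33.9 cm³ / 0.1349 mm² = 33900 / 0.1349 = 251297.3 mm.
Time extruding = 251297.3 / 86.7, so 2898.5 s.
That's 2898.5 s → 48.3 minutes.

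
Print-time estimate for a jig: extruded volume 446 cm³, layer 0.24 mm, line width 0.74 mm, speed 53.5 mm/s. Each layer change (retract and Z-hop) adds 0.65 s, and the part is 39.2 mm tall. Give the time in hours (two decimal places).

Extrusion cross-section: 0.24 × 0.74 → 0.1776 mm².
Total extruded path = 446000/0.1776 = 2511261.3 mm.
Extrusion time: 2511261.3 / 53.5 → 46939.5 s.
Number of layers: 39.2 / 0.24 → 164 (rounded up).
Non-print overhead: 164 × 0.65 → 106.6 s.
Total = 46939.5 + 106.6 = 47046.1 s = 13.07 hours.

13.07 hours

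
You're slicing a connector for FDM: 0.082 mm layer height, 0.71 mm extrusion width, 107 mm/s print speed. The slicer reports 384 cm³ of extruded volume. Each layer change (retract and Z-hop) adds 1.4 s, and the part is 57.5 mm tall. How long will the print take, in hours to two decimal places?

17.40 hours

Line area = 0.082 × 0.71, so 0.05822 mm².
Total extruded path = 384000/0.05822 = 6595671.6 mm.
Print-move time: 6595671.6 / 107 → 61641.8 s.
Layer count = ceil(57.5 / 0.082) = 702.
Layer-change overhead = 702 × 1.4 = 982.8 s.
Total = 61641.8 + 982.8 = 62624.6 s = 17.40 hours.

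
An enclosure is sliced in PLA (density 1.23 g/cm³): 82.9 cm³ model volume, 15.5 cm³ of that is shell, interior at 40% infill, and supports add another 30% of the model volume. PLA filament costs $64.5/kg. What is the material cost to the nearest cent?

Interior volume = 82.9 − 15.5 = 67.4 cm³.
Infill deposited: 0.40 × 67.4 → 26.96 cm³.
Support = 0.30 × 82.9 = 24.87 cm³.
Total printed volume = 15.5 + 26.96 + 24.87, so 67.33 cm³.
Mass: 67.33 × 1.23 → 82.8159 g.
Cost = 82.8159 g / 1000 × $64.5/kg = $5.34.

$5.34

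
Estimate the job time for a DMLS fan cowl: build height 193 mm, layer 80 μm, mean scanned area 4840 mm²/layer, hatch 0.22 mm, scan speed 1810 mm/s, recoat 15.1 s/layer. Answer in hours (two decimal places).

Layers = ⌈193/0.08⌉ = 2413.
Per-layer scan distance: 4840 / 0.22 → 22000 mm.
Laser time per layer: 22000 / 1810 → 12.1547 s.
Time per layer = 12.1547 + 15.1 = 27.2547 s.
Build time = 2413 × 27.2547 = 65765.5911 s = 18.27 hours.

18.27 hours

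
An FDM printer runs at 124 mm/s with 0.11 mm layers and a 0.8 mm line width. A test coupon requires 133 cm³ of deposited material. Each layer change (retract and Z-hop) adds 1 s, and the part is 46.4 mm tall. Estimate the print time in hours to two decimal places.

Line area: 0.11 × 0.8 → 0.088 mm².
Toolpath length = 133 cm³ / 0.088 mm² = 133000 / 0.088 = 1511363.6 mm.
Extrusion time: 1511363.6 / 124 → 12188.4 s.
Layers = ⌈46.4/0.11⌉ = 422.
Layer-change overhead = 422 × 1 = 422 s.
Total = 12188.4 + 422 = 12610.4 s = 3.50 hours.

3.50 hours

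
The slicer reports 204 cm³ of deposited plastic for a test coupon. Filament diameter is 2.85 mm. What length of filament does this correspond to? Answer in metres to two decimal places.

31.98 m

Filament cross-section = π × (2.85/2)² = 6.3794 mm².
Length = 204 cm³ / 6.3794 mm² = 204000 / 6.3794 = 31977.93 mm = 31.98 m.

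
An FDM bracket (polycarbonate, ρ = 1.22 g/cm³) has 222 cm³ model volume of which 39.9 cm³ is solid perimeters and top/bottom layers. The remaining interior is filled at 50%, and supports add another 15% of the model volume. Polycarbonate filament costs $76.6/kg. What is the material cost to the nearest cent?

$15.35

Volume inside the shell: 222 − 39.9 → 182.1 cm³.
Infill volume = 0.50 × 182.1, so 91.05 cm³.
Support = 0.15 × 222 = 33.3 cm³.
Total printed volume: 39.9 + 91.05 + 33.3 → 164.25 cm³.
Mass: 164.25 × 1.22 → 200.385 g.
At $76.6/kg: 200.385/1000 × 76.6 = $15.35.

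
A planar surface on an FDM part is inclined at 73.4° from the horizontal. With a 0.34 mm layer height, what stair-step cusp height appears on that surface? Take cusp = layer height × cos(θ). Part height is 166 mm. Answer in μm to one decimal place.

cos(73.4°) = 0.2857, so cusp = 0.34 × 0.2857 = 0.097138 mm → 97.1 μm.

97.1 μm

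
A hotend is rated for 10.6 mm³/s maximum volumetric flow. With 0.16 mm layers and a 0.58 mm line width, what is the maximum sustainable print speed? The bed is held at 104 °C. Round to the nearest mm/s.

114 mm/s

Bead cross-section = 0.16 × 0.58, so 0.0928 mm².
Max speed = 10.6 / 0.0928 = 114.22 ≈ 114 mm/s.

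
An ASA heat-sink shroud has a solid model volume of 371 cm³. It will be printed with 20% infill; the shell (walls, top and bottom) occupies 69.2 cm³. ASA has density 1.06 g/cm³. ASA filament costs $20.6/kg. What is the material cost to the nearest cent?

Volume inside the shell: 371 − 69.2 → 301.8 cm³.
Deposited infill: 0.20 × 301.8 → 60.36 cm³.
Deposited volume = 69.2 + 60.36, so 129.56 cm³.
Mass = 129.56 × 1.06, so 137.3336 g.
Cost = 137.3336 g / 1000 × $20.6/kg = $2.83.

$2.83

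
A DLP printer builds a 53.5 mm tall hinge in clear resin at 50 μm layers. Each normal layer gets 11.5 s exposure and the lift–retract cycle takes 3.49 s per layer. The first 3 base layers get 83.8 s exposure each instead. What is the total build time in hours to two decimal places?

4.52 hours

Layers = ⌈53.5/0.05⌉ = 1070.
Base layers: 3 × (83.8 + 3.49) → 261.87 s.
Remaining layers = 1067 × (11.5 + 3.49), so 15994.33 s.
Total = 261.87 + 15994.33 = 16256.2 s = 4.52 hours.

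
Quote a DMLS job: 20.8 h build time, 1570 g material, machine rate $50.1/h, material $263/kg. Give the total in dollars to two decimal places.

Machine-time cost = 50.1 × 20.8 = $1042.08.
Material charge = 263 × 1570/1000, so $412.91.
Job cost: 1042.08 + 412.91 = $1454.99.

$1454.99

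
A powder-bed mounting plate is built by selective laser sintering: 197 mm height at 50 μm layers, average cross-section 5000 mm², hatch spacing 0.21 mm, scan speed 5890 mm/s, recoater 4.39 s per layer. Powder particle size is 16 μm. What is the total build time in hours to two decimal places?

9.23 hours

Number of layers: 197 / 0.05 → 3940 (rounded up).
Per-layer scan distance = 5000 / 0.21, so 23809.5 mm.
Laser time per layer = 23809.5 / 5890, so 4.0424 s.
Layer cycle: 4.0424 + 4.39 → 8.4324 s.
Build time = 3940 × 8.4324 = 33223.656 s = 9.23 hours.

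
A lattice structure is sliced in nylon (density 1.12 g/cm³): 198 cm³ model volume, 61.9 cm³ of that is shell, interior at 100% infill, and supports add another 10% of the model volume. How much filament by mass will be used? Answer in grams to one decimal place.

Interior volume: 198 − 61.9 → 136.1 cm³.
Infill deposited = 1.00 × 136.1, so 136.1 cm³.
Support = 0.10 × 198 = 19.8 cm³.
Deposited volume = 61.9 + 136.1 + 19.8 = 217.8 cm³.
Mass: 217.8 × 1.12 → 243.936 g.

243.9 g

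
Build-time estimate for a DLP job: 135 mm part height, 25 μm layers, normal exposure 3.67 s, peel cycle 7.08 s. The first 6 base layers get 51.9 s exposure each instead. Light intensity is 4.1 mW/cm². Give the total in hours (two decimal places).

Layer count = ceil(135 / 0.025) = 5400.
Base layers = 6 × (51.9 + 7.08), so 353.88 s.
Normal layers = 5394 × (3.67 + 7.08) = 57985.5 s.
Total = 353.88 + 57985.5 = 58339.38 s = 16.21 hours.

16.21 hours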